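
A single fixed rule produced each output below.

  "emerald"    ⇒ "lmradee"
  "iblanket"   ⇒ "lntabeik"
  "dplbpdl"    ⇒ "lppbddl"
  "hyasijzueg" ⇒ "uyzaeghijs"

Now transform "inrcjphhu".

pruchhijn

Looking at the pairs, the operation is to sort the characters into alphabetical order, then move the last 3 characters to the front (rotate right by 3).
"inrcjphhu" → "chhijnpru" → "pruchhijn".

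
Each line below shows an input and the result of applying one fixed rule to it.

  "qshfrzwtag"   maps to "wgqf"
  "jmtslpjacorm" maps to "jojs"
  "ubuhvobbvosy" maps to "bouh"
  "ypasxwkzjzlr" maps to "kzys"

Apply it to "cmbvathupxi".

hxcv

Each output is the input with this applied: keep one character in every 3, starting at position 1 (positions 1st, 4th, 7th, ...), then move the first 2 characters to the end (rotate left by 2).
Working it through for "cmbvathupxi": intermediate "cvhx", final "hxcv".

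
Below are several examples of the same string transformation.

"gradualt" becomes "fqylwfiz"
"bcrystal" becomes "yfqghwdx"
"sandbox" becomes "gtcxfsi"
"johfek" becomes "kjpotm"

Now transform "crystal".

In each case the input is transformed by: shift every letter 5 places forward in the alphabet (wrapping around), then move the last 3 characters to the front (rotate right by 3).
For "crystal" the result is "yfqhwdx".

yfqhwdx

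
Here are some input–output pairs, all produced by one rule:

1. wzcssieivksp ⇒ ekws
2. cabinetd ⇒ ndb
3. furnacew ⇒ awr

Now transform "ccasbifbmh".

The pattern: swap the front and back halves of the string, then keep one character in every 3, starting at position 1 (positions 1st, 4th, 7th, ...).
Working it through for "ccasbifbmh": intermediate "ifbmhccasb", final "imcb".

imcb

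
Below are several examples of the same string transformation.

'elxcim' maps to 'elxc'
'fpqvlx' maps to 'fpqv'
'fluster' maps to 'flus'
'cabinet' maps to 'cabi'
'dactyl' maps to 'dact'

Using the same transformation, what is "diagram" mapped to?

The pattern: keep only the first 4 characters.
On "diagram" that produces "diag".

diag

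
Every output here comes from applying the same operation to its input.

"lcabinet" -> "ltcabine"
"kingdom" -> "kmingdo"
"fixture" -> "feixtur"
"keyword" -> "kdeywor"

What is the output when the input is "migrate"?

Rule — swap the first and last characters, then move the last character to the front.
On "migrate": the first step gives "eigratm", and the second then gives "meigrat".

meigrat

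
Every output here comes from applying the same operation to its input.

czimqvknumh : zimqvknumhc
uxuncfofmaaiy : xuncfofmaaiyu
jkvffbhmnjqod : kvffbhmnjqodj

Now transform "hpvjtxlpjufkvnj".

The transformation: move the first character to the end.
Applying that to "hpvjtxlpjufkvnj" gives "pvjtxlpjufkvnjh".

pvjtxlpjufkvnjh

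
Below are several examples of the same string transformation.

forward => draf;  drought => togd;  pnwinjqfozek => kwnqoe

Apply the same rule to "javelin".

nvlj

What's happening: swap the first and last characters, then keep every other character starting from the first (positions 1st, 3rd, 5th, ...).
Working it through for "javelin": intermediate "navelij", final "nvlj".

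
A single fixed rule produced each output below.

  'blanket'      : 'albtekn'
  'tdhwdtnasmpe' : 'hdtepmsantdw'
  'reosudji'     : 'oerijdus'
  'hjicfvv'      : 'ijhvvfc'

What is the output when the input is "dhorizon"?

The transformation: move the first 3 characters to the end (rotate left by 3), then reverse the string.
"dhorizon" → "rizondho" → "ohdnozir".

ohdnozir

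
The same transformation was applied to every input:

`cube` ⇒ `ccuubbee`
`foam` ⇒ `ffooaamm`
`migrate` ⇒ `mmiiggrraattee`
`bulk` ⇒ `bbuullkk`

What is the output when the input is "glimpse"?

gglliimmppssee

The rule is to double every character.
So "glimpse" becomes "gglliimmppssee".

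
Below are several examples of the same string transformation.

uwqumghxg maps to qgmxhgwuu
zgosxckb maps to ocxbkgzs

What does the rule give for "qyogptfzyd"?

The pattern: swap each adjacent pair of characters (1↔2, 3↔4, ...), then move the first 3 characters to the end (rotate left by 3).
On "qyogptfzyd": the first step gives "yqgotpzfdy", and the second then gives "otpzfdyyqg".
(Check on "uwqumghxg": → "wuuqgmxhg" → "qgmxhgwuu" ✓)

otpzfdyyqg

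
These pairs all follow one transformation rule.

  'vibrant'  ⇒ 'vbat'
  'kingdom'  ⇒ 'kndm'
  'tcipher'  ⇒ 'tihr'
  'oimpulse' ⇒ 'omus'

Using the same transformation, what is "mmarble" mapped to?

The pattern: keep every other character starting from the first (positions 1st, 3rd, 5th, ...).
"mmarble" → "mabe".

mabe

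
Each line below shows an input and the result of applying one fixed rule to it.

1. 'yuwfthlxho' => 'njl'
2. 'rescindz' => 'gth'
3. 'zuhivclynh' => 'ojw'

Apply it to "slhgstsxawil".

In each case the input is transformed by: shift every letter 11 places backward in the alphabet (wrapping around), then keep only the first 3 characters.
For "slhgstsxawil", step one produces "hawvhihmplxa"; step two turns that into "haw".

haw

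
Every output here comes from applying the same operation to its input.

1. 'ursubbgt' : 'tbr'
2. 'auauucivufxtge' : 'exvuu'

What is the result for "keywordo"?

ooe

In each case the input is transformed by: reverse the string, then keep one character in every 3, starting at position 1 (positions 1st, 4th, 7th, ...).
On "keywordo": the first step gives "odrowyek", and the second then gives "ooe".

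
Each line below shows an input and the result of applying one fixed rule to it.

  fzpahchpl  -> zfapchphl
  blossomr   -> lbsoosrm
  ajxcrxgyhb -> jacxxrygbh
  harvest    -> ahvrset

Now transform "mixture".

imtxrue

The pattern: swap each adjacent pair of characters (1↔2, 3↔4, ...).
For "mixture" the result is "imtxrue".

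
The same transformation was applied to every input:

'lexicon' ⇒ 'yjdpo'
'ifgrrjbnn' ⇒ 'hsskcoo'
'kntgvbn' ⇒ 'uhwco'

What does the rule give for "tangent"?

ohfou

In each case the input is transformed by: delete the first 2 characters, then shift every letter 1 place forward in the alphabet (wrapping around).
Starting from "tangent": after the first operation, "ngent"; after the second, "ohfou".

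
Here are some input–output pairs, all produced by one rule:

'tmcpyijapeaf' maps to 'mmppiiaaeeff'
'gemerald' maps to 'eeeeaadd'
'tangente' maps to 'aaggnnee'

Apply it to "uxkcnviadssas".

xxccvvaassaa

The pattern: keep every other character starting from the second (positions 2nd, 4th, 6th, ...), then double every character.
For "uxkcnviadssas", step one produces "xcvasa"; step two turns that into "xxccvvaassaa".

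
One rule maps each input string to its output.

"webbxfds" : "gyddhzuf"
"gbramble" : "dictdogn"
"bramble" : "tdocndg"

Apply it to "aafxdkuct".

Each output is the input with this applied: shift every letter 2 places forward in the alphabet (wrapping around), then swap each adjacent pair of characters (1↔2, 3↔4, ...).
"aafxdkuct" → "cchzfmwev" → "cczhmfewv".
(Check on "gbramble": → "idtcodng" → "dictdogn" ✓)

cczhmfewv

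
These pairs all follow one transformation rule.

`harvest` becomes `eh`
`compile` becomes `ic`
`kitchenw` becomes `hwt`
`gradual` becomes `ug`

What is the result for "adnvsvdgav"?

sga

Looking at the pairs, the operation is to move the first 3 characters to the end (rotate left by 3), then keep one character in every 3, starting at position 2 (positions 2nd, 5th, 8th, ...).
Working it through for "adnvsvdgav": intermediate "vsvdgavadn", final "sga".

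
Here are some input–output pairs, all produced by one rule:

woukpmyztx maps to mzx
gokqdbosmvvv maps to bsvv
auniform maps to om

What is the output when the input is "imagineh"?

nh

Looking at the pairs, the operation is to keep every other character starting from the second (positions 2nd, 4th, 6th, ...), then delete the first 2 characters.
Working it through for "imagineh": intermediate "mgnh", final "nh".
(Check on "gokqdbosmvvv": → "oqbsvv" → "bsvv" ✓)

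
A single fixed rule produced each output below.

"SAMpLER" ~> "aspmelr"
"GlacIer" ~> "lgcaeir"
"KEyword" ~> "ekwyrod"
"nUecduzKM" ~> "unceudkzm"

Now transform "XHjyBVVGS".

Rule — swap each adjacent pair of characters (1↔2, 3↔4, ...), then convert every letter to lowercase.
Applying both steps to "XHjyBVVGS": "HXyjVBGVS", then "hxyjvbgvs".

hxyjvbgvs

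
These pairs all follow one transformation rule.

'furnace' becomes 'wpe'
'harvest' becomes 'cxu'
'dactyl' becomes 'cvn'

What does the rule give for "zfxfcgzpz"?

What's happening: keep every other character starting from the second (positions 2nd, 4th, 6th, ...), then shift every letter 2 places forward in the alphabet (wrapping around).
On "zfxfcgzpz" that produces "hhir".

hhir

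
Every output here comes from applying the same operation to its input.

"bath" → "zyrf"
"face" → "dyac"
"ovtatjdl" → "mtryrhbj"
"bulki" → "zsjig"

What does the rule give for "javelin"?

Each output is the input with this applied: shift every letter 2 places backward in the alphabet (wrapping around).
Doing the same to "javelin": "hytcjgl".

hytcjgl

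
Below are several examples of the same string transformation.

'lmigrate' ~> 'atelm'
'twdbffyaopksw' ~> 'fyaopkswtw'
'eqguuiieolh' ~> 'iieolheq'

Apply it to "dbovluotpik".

The pattern: move the first 2 characters to the end (rotate left by 2), then delete the first 3 characters.
On "dbovluotpik": the first step gives "ovluotpikdb", and the second then gives "uotpikdb".

uotpikdb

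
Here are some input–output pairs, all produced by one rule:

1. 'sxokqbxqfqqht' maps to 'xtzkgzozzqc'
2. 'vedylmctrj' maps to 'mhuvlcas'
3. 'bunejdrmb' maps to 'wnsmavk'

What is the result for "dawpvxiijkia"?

In each case the input is transformed by: delete the first 2 characters, then shift every letter 9 places forward in the alphabet (wrapping around).
On "dawpvxiijkia": the first step gives "wpvxiijkia", and the second then gives "fyegrrstrj".

fyegrrstrj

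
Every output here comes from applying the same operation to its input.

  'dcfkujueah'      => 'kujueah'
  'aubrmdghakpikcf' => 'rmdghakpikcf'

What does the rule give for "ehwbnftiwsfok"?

Rule — delete the first 3 characters.
Applying that to "ehwbnftiwsfok" gives "bnftiwsfok".

bnftiwsfok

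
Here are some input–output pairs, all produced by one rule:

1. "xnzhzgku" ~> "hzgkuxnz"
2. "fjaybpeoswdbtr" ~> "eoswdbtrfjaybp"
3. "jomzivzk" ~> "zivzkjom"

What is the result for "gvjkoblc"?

The pattern: move the last character to the front, then swap the front and back halves of the string.
On "gvjkoblc": the first step gives "cgvjkobl", and the second then gives "koblcgvj".

koblcgvj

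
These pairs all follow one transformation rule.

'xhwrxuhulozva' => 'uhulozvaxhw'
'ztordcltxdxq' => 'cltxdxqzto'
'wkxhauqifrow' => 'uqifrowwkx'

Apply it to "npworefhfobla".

efhfoblanpw

In each case the input is transformed by: move the first 3 characters to the end (rotate left by 3), then delete the first 2 characters.
On "npworefhfobla": the first step gives "orefhfoblanpw", and the second then gives "efhfoblanpw".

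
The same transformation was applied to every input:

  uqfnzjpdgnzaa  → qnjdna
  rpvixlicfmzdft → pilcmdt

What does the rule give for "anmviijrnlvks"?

The transformation: keep every other character starting from the second (positions 2nd, 4th, 6th, ...).
Doing the same to "anmviijrnlvks": "nvirlk".

nvirlk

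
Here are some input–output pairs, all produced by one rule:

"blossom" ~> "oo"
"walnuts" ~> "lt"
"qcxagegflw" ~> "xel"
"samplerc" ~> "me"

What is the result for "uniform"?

ir

Looking at the pairs, the operation is to keep one character in every 3, starting at position 3 (positions 3rd, 6th, 9th, ...).
On "uniform" that produces "ir".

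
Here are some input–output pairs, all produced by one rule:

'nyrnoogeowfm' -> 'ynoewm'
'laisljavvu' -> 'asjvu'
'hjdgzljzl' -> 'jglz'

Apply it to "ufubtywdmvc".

fbydv

Looking at the pairs, the operation is to keep every other character starting from the second (positions 2nd, 4th, 6th, ...).
For "ufubtywdmvc" the result is "fbydv".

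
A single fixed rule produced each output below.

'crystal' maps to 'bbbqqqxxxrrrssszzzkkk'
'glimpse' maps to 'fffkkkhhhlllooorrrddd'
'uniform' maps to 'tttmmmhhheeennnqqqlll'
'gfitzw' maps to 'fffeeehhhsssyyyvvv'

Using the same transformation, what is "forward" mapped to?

The transformation: shift every letter 1 place backward in the alphabet (wrapping around), then repeat every character 3 times.
Applying both steps to "forward": "enqvzqc", then "eeennnqqqvvvzzzqqqccc".
(Check on "glimpse": → "fkhlord" → "fffkkkhhhlllooorrrddd" ✓)

eeennnqqqvvvzzzqqqccc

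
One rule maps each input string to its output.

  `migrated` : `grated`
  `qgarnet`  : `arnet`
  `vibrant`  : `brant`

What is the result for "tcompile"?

The pattern: delete the first 2 characters.
"tcompile" → "ompile".

ompile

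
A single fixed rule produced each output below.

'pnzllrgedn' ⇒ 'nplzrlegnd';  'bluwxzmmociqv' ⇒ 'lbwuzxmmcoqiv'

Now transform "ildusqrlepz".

Each output is the input with this applied: swap each adjacent pair of characters (1↔2, 3↔4, ...).
For "ildusqrlepz" the result is "liudqslrpez".

liudqslrpez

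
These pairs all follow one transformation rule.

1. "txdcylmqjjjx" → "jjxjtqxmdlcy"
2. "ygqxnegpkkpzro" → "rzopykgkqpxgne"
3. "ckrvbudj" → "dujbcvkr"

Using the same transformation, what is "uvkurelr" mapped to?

The pattern: move the last 2 characters to the front (rotate right by 2), then take characters alternately from the front and the back (1st, last, 2nd, 2nd-last, ...).
Applying both steps to "uvkurelr": "lruvkure", then "lerruuvk".

lerruuvk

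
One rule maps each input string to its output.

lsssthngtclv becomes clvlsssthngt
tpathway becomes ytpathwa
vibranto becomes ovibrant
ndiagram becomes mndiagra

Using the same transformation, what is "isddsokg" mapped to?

gisddsok

The transformation: move the first 3 characters to the end (rotate left by 3), then swap the front and back halves of the string.
On "isddsokg": the first step gives "dsokgisd", and the second then gives "gisddsok".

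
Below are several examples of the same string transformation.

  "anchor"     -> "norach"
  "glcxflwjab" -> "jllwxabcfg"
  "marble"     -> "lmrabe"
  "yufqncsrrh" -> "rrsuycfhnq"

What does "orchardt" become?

orrtacdh

In each case the input is transformed by: sort the characters into alphabetical order, then swap the front and back halves of the string.
Applying both steps to "orchardt": "acdhorrt", then "orrtacdh".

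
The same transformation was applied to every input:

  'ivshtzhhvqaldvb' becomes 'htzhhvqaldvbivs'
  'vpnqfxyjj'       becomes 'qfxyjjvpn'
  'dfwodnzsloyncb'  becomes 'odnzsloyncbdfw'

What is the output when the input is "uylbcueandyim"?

bcueandyimuyl

Looking at the pairs, the operation is to move the first 3 characters to the end (rotate left by 3).
So "uylbcueandyim" becomes "bcueandyimuyl".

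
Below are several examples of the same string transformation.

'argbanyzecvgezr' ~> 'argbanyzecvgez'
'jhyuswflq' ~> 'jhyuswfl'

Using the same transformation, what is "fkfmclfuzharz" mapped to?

fkfmclfuzhar

The pattern: delete the last character.
On "fkfmclfuzharz" that produces "fkfmclfuzhar".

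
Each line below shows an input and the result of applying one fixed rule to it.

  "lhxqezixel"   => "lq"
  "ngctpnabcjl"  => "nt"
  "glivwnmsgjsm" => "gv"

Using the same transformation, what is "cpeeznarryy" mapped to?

ce

The transformation: keep one character in every 3, starting at position 1 (positions 1st, 4th, 7th, ...), then delete the last 2 characters.
On "cpeeznarryy": the first step gives "ceay", and the second then gives "ce".
(Check on "glivwnmsgjsm": → "gvmj" → "gv" ✓)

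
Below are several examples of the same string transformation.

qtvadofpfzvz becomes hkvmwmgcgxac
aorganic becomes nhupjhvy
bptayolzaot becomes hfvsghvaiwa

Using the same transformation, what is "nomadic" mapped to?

hkpjuvt

Each output is the input with this applied: shift every letter 7 places forward in the alphabet (wrapping around), then move the first 3 characters to the end (rotate left by 3).
Applying that to "nomadic" gives "hkpjuvt".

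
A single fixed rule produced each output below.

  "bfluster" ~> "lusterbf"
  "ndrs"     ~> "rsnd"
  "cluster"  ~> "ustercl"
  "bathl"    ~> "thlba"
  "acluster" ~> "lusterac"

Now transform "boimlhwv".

The rule is to move the first 2 characters to the end (rotate left by 2).
On "boimlhwv" that produces "imlhwvbo".

imlhwvbo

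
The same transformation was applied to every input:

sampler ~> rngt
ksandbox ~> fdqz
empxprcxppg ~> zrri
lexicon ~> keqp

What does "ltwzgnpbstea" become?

uvgc

The rule is to shift every letter 2 places forward in the alphabet (wrapping around), then keep only the last 4 characters.
Applying both steps to "ltwzgnpbstea": "nvybiprduvgc", then "uvgc".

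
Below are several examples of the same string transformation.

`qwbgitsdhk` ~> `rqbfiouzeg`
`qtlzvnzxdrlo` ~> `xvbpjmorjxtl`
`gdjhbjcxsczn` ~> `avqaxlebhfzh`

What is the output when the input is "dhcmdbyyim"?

Looking at the pairs, the operation is to swap the front and back halves of the string, then shift every letter 2 places backward in the alphabet (wrapping around).
Working it through for "dhcmdbyyim": intermediate "byyimdhcmd", final "zwwgkbfakb".

zwwgkbfakb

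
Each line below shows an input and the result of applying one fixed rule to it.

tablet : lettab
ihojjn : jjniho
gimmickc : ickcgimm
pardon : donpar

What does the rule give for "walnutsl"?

utslwaln

The transformation: swap the front and back halves of the string.
For "walnutsl" the result is "utslwaln".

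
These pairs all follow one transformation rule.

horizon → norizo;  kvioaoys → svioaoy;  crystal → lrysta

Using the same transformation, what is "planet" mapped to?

tlane

Rule — swap the first and last characters, then delete the last character.
For "planet" the result is "tlane".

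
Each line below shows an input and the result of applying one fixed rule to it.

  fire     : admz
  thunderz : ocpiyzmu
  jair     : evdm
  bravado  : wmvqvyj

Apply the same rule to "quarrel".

Rule — shift every letter 5 places backward in the alphabet (wrapping around).
Doing the same to "quarrel": "lpvmmzg".

lpvmmzg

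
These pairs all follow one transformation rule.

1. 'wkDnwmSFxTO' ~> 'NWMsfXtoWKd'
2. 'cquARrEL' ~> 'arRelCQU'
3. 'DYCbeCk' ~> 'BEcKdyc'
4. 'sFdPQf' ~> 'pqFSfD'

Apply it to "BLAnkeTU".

In each case the input is transformed by: flip the case of every letter, then move the first 3 characters to the end (rotate left by 3).
"BLAnkeTU" → "blaNKEtu" → "NKEtubla".

NKEtubla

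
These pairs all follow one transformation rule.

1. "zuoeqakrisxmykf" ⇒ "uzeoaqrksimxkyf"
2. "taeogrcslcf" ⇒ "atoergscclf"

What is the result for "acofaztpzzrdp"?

The pattern: swap each adjacent pair of characters (1↔2, 3↔4, ...).
"acofaztpzzrdp" → "cafozaptzzdrp".

cafozaptzzdrp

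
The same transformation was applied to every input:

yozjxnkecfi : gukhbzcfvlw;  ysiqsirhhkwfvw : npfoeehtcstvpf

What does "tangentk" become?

The pattern: shift every letter 3 places backward in the alphabet (wrapping around), then move the first 3 characters to the end (rotate left by 3).
Doing the same to "tangentk": "dbkqhqxk".

dbkqhqxk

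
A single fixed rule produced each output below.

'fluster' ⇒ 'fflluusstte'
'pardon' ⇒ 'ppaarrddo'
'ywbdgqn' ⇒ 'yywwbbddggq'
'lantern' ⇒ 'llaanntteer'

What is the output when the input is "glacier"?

Each output is the input with this applied: double every character, then delete the last 3 characters.
So "glacier" becomes "ggllaacciie".
(Check on "ywbdgqn": → "yywwbbddggqqnn" → "yywwbbddggq" ✓)

ggllaacciie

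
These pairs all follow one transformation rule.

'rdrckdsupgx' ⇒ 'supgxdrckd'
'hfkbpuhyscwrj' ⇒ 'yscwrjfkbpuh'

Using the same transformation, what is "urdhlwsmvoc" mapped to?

smvocrdhlw

The rule is to delete the first character, then swap the front and back halves of the string.
On "urdhlwsmvoc": the first step gives "rdhlwsmvoc", and the second then gives "smvocrdhlw".
(Check on "hfkbpuhyscwrj": → "fkbpuhyscwrj" → "yscwrjfkbpuh" ✓)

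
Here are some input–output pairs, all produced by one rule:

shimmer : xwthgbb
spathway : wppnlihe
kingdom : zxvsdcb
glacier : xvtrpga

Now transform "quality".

In each case the input is transformed by: shift every letter 11 places backward in the alphabet (wrapping around), then sort the characters into reverse alphabetical order.
Working it through for "quality": intermediate "fjpaxin", final "xpnjifa".

xpnjifa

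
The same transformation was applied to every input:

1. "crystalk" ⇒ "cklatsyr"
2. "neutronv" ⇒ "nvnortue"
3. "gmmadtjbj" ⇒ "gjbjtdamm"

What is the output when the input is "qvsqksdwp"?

Each output is the input with this applied: reverse the string, then move the last character to the front.
Applying both steps to "qvsqksdwp": "pwdskqsvq", then "qpwdskqsv".

qpwdskqsv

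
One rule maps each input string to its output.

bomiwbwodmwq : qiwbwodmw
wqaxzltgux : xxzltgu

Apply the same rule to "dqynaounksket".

tnaounkske

In each case the input is transformed by: delete the first 3 characters, then move the last character to the front.
Starting from "dqynaounksket": after the first operation, "naounksket"; after the second, "tnaounkske".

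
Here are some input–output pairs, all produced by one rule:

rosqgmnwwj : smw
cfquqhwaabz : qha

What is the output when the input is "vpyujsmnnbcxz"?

The pattern: keep one character in every 3, starting at position 3 (positions 3rd, 6th, 9th, ...).
So "vpyujsmnnbcxz" becomes "ysnx".

ysnx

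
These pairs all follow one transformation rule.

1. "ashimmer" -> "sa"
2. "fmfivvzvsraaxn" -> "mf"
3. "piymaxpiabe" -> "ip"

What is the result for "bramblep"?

rb

The pattern: swap each adjacent pair of characters (1↔2, 3↔4, ...), then keep only the first 2 characters.
Applying both steps to "bramblep": "rbmalbpe", then "rb".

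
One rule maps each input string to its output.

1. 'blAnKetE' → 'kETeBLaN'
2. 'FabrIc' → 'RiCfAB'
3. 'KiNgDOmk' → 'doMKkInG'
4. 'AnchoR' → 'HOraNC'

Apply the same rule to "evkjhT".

What's happening: flip the case of every letter, then swap the front and back halves of the string.
Applying both steps to "evkjhT": "EVKJHt", then "JHtEVK".
(Check on "KiNgDOmk": → "kInGdoMK" → "doMKkInG" ✓)

JHtEVK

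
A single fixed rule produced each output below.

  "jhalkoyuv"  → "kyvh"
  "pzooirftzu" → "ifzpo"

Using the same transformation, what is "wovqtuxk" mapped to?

Looking at the pairs, the operation is to move the first 3 characters to the end (rotate left by 3), then keep every other character starting from the second (positions 2nd, 4th, 6th, ...).
On "wovqtuxk": the first step gives "qtuxkwov", and the second then gives "txwv".

txwv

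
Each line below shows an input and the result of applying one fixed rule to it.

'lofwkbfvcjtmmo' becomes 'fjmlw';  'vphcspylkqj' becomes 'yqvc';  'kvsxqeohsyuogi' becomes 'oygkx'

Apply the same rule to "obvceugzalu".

gloc

The pattern: keep one character in every 3, starting at position 1 (positions 1st, 4th, 7th, ...), then move the first 2 characters to the end (rotate left by 2).
For "obvceugzalu", step one produces "ocgl"; step two turns that into "gloc".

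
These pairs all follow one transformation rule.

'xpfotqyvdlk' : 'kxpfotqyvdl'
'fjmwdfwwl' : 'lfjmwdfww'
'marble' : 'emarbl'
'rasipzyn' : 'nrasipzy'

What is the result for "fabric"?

The pattern: move the last character to the front.
For "fabric" the result is "cfabri".

cfabri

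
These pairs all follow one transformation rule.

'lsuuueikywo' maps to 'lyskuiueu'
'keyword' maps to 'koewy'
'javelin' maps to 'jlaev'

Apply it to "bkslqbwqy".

bwkbsql

Rule — delete the last 2 characters, then take characters alternately from the front and the back (1st, last, 2nd, 2nd-last, ...).
On "bkslqbwqy": the first step gives "bkslqbw", and the second then gives "bwkbsql".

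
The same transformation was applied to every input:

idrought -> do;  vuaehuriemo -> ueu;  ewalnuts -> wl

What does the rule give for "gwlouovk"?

In each case the input is transformed by: keep every other character starting from the second (positions 2nd, 4th, 6th, ...), then delete the last 2 characters.
Starting from "gwlouovk": after the first operation, "wook"; after the second, "wo".
(Check on "ewalnuts": → "wlus" → "wl" ✓)

wo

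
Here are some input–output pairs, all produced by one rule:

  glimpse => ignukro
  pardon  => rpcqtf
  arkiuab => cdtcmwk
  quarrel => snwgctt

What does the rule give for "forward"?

hfqttcy

Each output is the input with this applied: take characters alternately from the front and the back (1st, last, 2nd, 2nd-last, ...), then shift every letter 2 places forward in the alphabet (wrapping around).
Doing the same to "forward": "hfqttcy".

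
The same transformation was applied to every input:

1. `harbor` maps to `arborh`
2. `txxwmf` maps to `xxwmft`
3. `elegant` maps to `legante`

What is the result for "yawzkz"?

The transformation: move the first character to the end.
On "yawzkz" that produces "awzkzy".

awzkzy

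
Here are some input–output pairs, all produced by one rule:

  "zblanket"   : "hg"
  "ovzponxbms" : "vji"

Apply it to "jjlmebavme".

The pattern: shift every letter 4 places backward in the alphabet (wrapping around), then keep one character in every 3, starting at position 3 (positions 3rd, 6th, 9th, ...).
For "jjlmebavme", step one produces "ffhiaxwria"; step two turns that into "hxi".

hxi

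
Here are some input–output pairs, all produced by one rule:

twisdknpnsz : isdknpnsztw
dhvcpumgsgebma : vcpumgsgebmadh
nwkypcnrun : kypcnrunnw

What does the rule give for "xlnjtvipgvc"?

njtvipgvcxl

The transformation: move the first 2 characters to the end (rotate left by 2).
Applying that to "xlnjtvipgvc" gives "njtvipgvcxl".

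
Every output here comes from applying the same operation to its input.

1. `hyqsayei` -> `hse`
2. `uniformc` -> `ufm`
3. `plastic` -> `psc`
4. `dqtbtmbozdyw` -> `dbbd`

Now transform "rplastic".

rai

In each case the input is transformed by: keep one character in every 3, starting at position 1 (positions 1st, 4th, 7th, ...).
"rplastic" → "rai".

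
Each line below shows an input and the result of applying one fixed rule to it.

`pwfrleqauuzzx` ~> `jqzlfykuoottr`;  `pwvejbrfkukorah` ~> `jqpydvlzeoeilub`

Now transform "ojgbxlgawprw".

idavrfauqjlq

In each case the input is transformed by: shift every letter 6 places backward in the alphabet (wrapping around).
For "ojgbxlgawprw" the result is "idavrfauqjlq".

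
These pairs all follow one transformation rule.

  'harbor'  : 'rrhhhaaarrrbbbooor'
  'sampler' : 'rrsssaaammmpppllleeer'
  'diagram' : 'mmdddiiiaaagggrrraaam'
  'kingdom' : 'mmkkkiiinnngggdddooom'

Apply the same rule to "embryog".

Each output is the input with this applied: repeat every character 3 times, then move the last 2 characters to the front (rotate right by 2).
For "embryog", step one produces "eeemmmbbbrrryyyoooggg"; step two turns that into "ggeeemmmbbbrrryyyooog".

ggeeemmmbbbrrryyyooog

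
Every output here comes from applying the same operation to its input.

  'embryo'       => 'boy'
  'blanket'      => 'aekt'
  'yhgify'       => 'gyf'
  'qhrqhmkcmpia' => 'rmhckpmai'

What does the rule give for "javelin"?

viln

Rule — swap each adjacent pair of characters (1↔2, 3↔4, ...), then delete the first 3 characters.
On "javelin": the first step gives "ajeviln", and the second then gives "viln".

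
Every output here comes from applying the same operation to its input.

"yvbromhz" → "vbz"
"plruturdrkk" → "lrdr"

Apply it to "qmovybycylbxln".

The transformation: swap each adjacent pair of characters (1↔2, 3↔4, ...), then keep one character in every 3, starting at position 1 (positions 1st, 4th, 7th, ...).
Applying both steps to "qmovybycylbxln": "mqvobycylyxbnl", then "mocyn".

mocyn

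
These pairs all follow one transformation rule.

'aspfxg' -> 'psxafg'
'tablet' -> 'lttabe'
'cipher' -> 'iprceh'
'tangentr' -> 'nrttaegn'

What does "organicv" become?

norvacgi

The transformation: sort the characters into alphabetical order, then swap the front and back halves of the string.
Starting from "organicv": after the first operation, "acginorv"; after the second, "norvacgi".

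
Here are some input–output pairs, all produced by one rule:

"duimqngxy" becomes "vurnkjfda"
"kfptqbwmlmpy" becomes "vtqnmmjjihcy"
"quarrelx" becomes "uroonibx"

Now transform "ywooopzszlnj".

The rule is to sort the characters into reverse alphabetical order, then shift every letter 3 places backward in the alphabet (wrapping around).
For "ywooopzszlnj", step one produces "zzywspooonlj"; step two turns that into "wwvtpmlllkig".

wwvtpmlllkig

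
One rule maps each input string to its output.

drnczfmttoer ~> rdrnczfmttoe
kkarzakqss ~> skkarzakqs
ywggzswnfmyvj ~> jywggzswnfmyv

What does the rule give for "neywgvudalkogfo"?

The rule is to move the last character to the front.
For "neywgvudalkogfo" the result is "oneywgvudalkogf".

oneywgvudalkogf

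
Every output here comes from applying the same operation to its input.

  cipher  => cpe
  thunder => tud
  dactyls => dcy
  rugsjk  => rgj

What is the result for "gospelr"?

gse

The rule is to delete the last character, then keep every other character starting from the first (positions 1st, 3rd, 5th, ...).
"gospelr" → "gospel" → "gse".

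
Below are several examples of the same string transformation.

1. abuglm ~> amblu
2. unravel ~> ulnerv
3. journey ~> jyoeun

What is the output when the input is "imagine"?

Looking at the pairs, the operation is to take characters alternately from the front and the back (1st, last, 2nd, 2nd-last, ...), then delete the last character.
Applying both steps to "imagine": "iemnaig", then "iemnai".

iemnai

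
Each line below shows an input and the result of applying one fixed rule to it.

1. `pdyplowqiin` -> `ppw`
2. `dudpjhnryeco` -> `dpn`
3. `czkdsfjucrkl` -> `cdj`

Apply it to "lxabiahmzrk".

The rule is to delete the last 3 characters, then keep one character in every 3, starting at position 1 (positions 1st, 4th, 7th, ...).
So "lxabiahmzrk" becomes "lbh".

lbh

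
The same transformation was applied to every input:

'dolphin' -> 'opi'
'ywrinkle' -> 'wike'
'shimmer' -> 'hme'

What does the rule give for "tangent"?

The rule is to keep every other character starting from the second (positions 2nd, 4th, 6th, ...).
Applying that to "tangent" gives "agn".

agn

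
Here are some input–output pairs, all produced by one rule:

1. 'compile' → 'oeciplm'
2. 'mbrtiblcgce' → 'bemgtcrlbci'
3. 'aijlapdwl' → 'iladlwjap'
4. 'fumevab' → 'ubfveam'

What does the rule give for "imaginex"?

meixgian

In each case the input is transformed by: swap each adjacent pair of characters (1↔2, 3↔4, ...), then take characters alternately from the front and the back (1st, last, 2nd, 2nd-last, ...).
Working it through for "imaginex": intermediate "miganixe", final "meixgian".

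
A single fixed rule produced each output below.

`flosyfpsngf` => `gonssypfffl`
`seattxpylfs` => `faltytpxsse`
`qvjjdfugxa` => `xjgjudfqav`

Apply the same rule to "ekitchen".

eihtcenk

Each output is the input with this applied: take characters alternately from the front and the back (1st, last, 2nd, 2nd-last, ...), then move the first 3 characters to the end (rotate left by 3).
So "ekitchen" becomes "eihtcenk".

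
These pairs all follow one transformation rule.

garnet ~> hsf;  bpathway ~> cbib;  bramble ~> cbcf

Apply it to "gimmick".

Each output is the input with this applied: shift every letter 1 place forward in the alphabet (wrapping around), then keep every other character starting from the first (positions 1st, 3rd, 5th, ...).
On "gimmick": the first step gives "hjnnjdl", and the second then gives "hnjl".

hnjl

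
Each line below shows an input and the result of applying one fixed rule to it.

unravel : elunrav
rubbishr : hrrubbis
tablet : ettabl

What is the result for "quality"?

What's happening: move the last 2 characters to the front (rotate right by 2).
"quality" → "tyquali".

tyquali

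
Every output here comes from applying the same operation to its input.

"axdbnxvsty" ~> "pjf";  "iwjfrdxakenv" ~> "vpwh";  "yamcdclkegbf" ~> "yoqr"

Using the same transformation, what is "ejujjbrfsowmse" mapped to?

gney

What's happening: shift every letter 12 places forward in the alphabet (wrapping around), then keep one character in every 3, starting at position 3 (positions 3rd, 6th, 9th, ...).
"ejujjbrfsowmse" → "qvgvvndreaiyeq" → "gney".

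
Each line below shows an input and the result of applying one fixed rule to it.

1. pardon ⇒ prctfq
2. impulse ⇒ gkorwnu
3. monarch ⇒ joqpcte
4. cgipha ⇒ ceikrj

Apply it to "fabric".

In each case the input is transformed by: move the last character to the front, then shift every letter 2 places forward in the alphabet (wrapping around).
Applying both steps to "fabric": "cfabri", then "ehcdtk".

ehcdtk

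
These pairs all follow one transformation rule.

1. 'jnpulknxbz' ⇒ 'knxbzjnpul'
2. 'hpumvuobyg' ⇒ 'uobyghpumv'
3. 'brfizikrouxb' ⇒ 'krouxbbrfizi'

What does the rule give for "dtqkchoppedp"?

In each case the input is transformed by: swap the front and back halves of the string.
"dtqkchoppedp" → "oppedpdtqkch".

oppedpdtqkch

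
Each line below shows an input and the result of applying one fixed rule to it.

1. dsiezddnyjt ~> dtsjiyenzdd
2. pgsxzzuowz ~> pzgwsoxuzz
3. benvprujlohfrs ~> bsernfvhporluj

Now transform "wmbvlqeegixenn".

Rule — take characters alternately from the front and the back (1st, last, 2nd, 2nd-last, ...).
On "wmbvlqeegixenn" that produces "wnmnbevxliqgee".

wnmnbevxliqgee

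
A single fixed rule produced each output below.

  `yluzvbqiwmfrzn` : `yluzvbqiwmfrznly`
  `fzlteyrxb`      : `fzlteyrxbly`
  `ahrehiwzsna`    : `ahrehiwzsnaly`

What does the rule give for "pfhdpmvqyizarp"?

Each output is the input with this applied: append "ly".
Applying that to "pfhdpmvqyizarp" gives "pfhdpmvqyizarply".

pfhdpmvqyizarply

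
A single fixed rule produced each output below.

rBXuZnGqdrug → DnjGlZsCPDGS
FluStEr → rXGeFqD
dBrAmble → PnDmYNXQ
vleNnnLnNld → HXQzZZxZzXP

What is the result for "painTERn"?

The transformation: shift every letter 12 places forward in the alphabet (wrapping around), then flip the case of every letter.
Starting from "painTERn": after the first operation, "bmuzFQDz"; after the second, "BMUZfqdZ".
(Check on "FluStEr": → "RxgEfQd" → "rXGeFqD" ✓)

BMUZfqdZ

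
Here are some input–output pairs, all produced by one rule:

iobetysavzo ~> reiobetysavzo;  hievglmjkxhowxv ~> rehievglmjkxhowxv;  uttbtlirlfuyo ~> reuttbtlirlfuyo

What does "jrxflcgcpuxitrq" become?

rejrxflcgcpuxitrq

The transformation: prepend "re".
For "jrxflcgcpuxitrq" the result is "rejrxflcgcpuxitrq".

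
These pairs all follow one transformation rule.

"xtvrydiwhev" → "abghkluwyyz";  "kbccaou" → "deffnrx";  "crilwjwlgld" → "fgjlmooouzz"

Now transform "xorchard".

adfgkruu

In each case the input is transformed by: shift every letter 3 places forward in the alphabet (wrapping around), then sort the characters into alphabetical order.
On "xorchard" that produces "adfgkruu".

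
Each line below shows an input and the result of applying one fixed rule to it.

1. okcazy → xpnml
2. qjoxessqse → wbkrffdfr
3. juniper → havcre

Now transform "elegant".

Each output is the input with this applied: delete the first character, then shift every letter 13 places forward in the alphabet (wrapping around) — i.e. ROT13.
"elegant" → "legant" → "yrtnag".
(Check on "qjoxessqse": → "joxessqse" → "wbkrffdfr" ✓)

yrtnag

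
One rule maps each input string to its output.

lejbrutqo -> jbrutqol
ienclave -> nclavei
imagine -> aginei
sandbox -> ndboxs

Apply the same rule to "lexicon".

xiconl

Rule — move the first character to the end, then delete the first character.
Starting from "lexicon": after the first operation, "exiconl"; after the second, "xiconl".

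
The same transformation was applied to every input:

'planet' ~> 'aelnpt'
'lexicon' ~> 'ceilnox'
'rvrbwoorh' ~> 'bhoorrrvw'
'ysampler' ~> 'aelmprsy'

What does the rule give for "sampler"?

aelmprs

The transformation: sort the characters into alphabetical order.
So "sampler" becomes "aelmprs".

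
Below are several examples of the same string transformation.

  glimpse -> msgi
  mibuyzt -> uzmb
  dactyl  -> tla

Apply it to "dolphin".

The pattern: move the first 3 characters to the end (rotate left by 3), then keep every other character starting from the first (positions 1st, 3rd, 5th, ...).
Applying both steps to "dolphin": "phindol", then "pidl".

pidl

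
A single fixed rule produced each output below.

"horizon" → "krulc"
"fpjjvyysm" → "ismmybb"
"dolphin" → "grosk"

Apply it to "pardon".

sdug

The transformation: delete the last 2 characters, then shift every letter 3 places forward in the alphabet (wrapping around).
Applying both steps to "pardon": "pard", then "sdug".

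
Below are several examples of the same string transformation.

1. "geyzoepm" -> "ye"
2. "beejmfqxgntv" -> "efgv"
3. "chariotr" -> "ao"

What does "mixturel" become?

xr

The rule is to keep one character in every 3, starting at position 3 (positions 3rd, 6th, 9th, ...).
On "mixturel" that produces "xr".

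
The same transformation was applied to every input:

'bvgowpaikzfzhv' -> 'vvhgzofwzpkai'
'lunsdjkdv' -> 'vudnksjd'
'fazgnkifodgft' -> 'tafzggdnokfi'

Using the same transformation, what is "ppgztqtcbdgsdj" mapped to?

jpdgszgtdqbtc

In each case the input is transformed by: take characters alternately from the front and the back (1st, last, 2nd, 2nd-last, ...), then delete the first character.
For "ppgztqtcbdgsdj", step one produces "pjpdgszgtdqbtc"; step two turns that into "jpdgszgtdqbtc".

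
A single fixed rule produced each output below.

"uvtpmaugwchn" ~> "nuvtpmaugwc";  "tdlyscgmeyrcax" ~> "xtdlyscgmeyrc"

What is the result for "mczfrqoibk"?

kmczfrqoi

Looking at the pairs, the operation is to move the last 2 characters to the front (rotate right by 2), then delete the first character.
Applying both steps to "mczfrqoibk": "bkmczfrqoi", then "kmczfrqoi".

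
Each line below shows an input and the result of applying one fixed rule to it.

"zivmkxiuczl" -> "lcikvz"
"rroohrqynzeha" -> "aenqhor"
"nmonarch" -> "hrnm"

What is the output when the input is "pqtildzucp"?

pudiq

The transformation: reverse the string, then keep every other character starting from the first (positions 1st, 3rd, 5th, ...).
"pqtildzucp" → "pcuzdlitqp" → "pudiq".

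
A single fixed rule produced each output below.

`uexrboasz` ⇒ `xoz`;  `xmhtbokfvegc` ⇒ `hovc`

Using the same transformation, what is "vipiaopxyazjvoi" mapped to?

The transformation: keep one character in every 3, starting at position 3 (positions 3rd, 6th, 9th, ...).
For "vipiaopxyazjvoi" the result is "poyji".

poyji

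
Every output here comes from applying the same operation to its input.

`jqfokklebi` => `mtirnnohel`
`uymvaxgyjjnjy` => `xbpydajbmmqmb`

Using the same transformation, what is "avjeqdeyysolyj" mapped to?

dymhtghbbvrobm

Rule — shift every letter 3 places forward in the alphabet (wrapping around).
So "avjeqdeyysolyj" becomes "dymhtghbbvrobm".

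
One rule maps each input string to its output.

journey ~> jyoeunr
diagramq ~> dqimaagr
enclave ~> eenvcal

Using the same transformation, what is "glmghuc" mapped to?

Each output is the input with this applied: take characters alternately from the front and the back (1st, last, 2nd, 2nd-last, ...).
So "glmghuc" becomes "gclumhg".

gclumhg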